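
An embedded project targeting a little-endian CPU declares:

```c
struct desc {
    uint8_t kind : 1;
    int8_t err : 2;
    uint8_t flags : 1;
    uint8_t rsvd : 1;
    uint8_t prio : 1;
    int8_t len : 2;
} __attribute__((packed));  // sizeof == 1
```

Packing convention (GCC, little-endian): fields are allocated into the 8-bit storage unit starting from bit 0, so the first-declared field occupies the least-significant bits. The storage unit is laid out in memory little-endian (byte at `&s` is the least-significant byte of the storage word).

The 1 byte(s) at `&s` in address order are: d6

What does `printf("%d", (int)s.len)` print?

-1

[0]=0xd6 (little-endian) → word 0xd6
kind:1 @ bit 0 → (0xd6>>0)&0x1 = 0x0
err:2 @ bit 1 → (0xd6>>1)&0x3 = 0x3
flags:1 @ bit 3 → (0xd6>>3)&0x1 = 0x0
rsvd:1 @ bit 4 → (0xd6>>4)&0x1 = 0x1
prio:1 @ bit 5 → (0xd6>>5)&0x1 = 0x0
len:2 @ bit 6 → (0xd6>>6)&0x3 = 0x3  ←
len signed 2b, MSB=1: 3 - 4 = -1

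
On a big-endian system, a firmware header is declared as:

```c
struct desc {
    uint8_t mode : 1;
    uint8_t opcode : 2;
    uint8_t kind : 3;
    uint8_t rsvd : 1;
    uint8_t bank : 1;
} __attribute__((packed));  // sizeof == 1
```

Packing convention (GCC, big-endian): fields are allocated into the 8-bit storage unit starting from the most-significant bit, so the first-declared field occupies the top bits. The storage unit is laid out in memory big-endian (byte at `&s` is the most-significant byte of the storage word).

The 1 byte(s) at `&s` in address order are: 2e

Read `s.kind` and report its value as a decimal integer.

3

[0]=0x2e (big-endian) → word 0x2e
mode:1 @ bit 7 → (0x2e>>7)&0x1 = 0x0
opcode:2 @ bit 5 → (0x2e>>5)&0x3 = 0x1
kind:3 @ bit 2 → (0x2e>>2)&0x7 = 0x3  ←
rsvd:1 @ bit 1 → (0x2e>>1)&0x1 = 0x1
bank:1 @ bit 0 → (0x2e>>0)&0x1 = 0x0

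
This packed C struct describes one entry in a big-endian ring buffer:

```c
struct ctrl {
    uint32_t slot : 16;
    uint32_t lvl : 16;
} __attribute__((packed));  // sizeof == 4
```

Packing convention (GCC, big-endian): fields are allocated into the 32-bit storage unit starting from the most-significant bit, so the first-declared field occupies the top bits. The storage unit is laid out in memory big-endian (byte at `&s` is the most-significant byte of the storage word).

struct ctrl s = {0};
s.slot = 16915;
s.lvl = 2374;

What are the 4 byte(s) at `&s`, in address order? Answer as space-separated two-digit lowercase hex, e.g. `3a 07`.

42 13 09 46

slot (16b) val=16915 bits=0x4213 at bit 16: 0x42130000
lvl (16b) val=2374 bits=0x946 at bit 0: 0x42130946
word = 0x42130946 → big-endian bytes:
  [0]=0x42  [1]=0x13  [2]=0x09  [3]=0x46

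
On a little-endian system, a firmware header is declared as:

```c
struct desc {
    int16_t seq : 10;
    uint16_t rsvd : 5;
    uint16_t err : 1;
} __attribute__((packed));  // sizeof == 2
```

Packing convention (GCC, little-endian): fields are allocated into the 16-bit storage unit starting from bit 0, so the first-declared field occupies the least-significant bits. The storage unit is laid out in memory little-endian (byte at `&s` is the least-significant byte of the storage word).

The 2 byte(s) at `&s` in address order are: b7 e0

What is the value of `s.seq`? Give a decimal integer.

183

[0]=0xb7 [1]=0xe0 (little-endian) → word 0xe0b7
seq:10 @ bit 0 → (0xe0b7>>0)&0x3ff = 0xb7  ←
rsvd:5 @ bit 10 → (0xe0b7>>10)&0x1f = 0x18
err:1 @ bit 15 → (0xe0b7>>15)&0x1 = 0x1
seq signed 10b, MSB=0: value = 183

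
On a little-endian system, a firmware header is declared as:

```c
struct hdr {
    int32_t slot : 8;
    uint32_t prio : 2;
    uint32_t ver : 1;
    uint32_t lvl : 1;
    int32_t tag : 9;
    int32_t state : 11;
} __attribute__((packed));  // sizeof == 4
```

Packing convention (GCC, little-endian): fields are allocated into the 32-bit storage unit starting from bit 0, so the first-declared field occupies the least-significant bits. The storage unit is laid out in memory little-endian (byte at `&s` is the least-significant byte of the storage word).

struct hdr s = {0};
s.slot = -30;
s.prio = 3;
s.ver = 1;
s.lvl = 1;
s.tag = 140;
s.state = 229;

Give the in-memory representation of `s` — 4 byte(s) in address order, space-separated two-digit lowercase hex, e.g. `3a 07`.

[0+:8] slot=-30 & 0xff = 0xe2; word=0x000000e2
[8+:2] prio=3 & 0x3 = 0x3; word=0x000003e2
[10+:1] ver=1 & 0x1 = 0x1; word=0x000007e2
[11+:1] lvl=1 & 0x1 = 0x1; word=0x00000fe2
[12+:9] tag=140 & 0x1ff = 0x8c; word=0x0008cfe2
[21+:11] state=229 & 0x7ff = 0xe5; word=0x1ca8cfe2
word = 0x1ca8cfe2 → little-endian bytes:
  [0]=0xe2  [1]=0xcf  [2]=0xa8  [3]=0x1c

e2 cf a8 1c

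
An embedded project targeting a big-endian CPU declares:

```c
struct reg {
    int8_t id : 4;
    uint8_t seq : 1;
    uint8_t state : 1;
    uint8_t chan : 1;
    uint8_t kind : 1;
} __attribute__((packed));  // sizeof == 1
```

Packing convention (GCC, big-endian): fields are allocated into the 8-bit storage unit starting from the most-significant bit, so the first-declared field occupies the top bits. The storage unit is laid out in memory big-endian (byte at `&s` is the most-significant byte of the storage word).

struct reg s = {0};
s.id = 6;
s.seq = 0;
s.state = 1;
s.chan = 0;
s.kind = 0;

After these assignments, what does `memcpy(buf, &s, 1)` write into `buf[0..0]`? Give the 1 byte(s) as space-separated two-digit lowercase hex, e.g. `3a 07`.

[4+:4] id=6 & 0xf = 0x6; word=0x60
[3+:1] seq=0 & 0x1 = 0x0; word=0x60
[2+:1] state=1 & 0x1 = 0x1; word=0x64
[1+:1] chan=0 & 0x1 = 0x0; word=0x64
[0+:1] kind=0 & 0x1 = 0x0; word=0x64
word = 0x64 → big-endian bytes:
  [0]=0x64

64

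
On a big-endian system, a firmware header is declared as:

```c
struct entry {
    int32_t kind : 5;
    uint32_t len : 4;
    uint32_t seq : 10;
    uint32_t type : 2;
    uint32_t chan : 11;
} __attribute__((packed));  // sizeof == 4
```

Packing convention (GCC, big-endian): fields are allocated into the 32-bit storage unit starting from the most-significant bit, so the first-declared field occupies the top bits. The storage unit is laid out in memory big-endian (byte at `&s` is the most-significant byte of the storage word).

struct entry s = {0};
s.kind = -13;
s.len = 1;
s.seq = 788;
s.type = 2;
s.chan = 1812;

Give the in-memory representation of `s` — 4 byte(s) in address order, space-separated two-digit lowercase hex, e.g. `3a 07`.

kind:5 = -13 → 0x13 << 27 → word 0x98000000
len:4 = 1 → 0x1 << 23 → word 0x98800000
seq:10 = 788 → 0x314 << 13 → word 0x98e28000
type:2 = 2 → 0x2 << 11 → word 0x98e29000
chan:11 = 1812 → 0x714 << 0 → word 0x98e29714
word = 0x98e29714 → big-endian bytes:
  [0]=0x98  [1]=0xe2  [2]=0x97  [3]=0x14

98 e2 97 14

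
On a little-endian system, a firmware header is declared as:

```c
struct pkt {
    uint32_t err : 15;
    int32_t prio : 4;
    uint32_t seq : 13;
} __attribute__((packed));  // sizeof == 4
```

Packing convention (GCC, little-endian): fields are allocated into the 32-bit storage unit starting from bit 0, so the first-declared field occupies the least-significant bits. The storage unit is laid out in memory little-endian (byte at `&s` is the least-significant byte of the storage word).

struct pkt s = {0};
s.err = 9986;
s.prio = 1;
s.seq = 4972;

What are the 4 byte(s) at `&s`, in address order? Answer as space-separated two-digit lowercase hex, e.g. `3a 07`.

err (15b) val=9986 bits=0x2702 at bit 0: 0x00002702
prio (4b) val=1 bits=0x1 at bit 15: 0x0000a702
seq (13b) val=4972 bits=0x136c at bit 19: 0x9b60a702
word = 0x9b60a702 → little-endian bytes:
  [0]=0x02  [1]=0xa7  [2]=0x60  [3]=0x9b

02 a7 60 9b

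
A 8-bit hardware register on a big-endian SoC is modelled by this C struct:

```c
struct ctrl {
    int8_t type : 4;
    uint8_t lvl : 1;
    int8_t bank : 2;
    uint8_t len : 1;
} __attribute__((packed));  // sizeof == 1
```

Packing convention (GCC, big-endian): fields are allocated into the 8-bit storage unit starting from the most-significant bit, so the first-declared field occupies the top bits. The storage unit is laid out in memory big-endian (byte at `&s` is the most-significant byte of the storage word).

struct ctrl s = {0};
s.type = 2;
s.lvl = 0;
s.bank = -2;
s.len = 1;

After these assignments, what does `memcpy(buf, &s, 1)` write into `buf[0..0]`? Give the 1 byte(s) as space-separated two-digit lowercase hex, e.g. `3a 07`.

type (4b) val=2 bits=0x2 at bit 4: 0x20
lvl (1b) val=0 bits=0x0 at bit 3: 0x20
bank (2b) val=-2 bits=0x2 at bit 1: 0x24
len (1b) val=1 bits=0x1 at bit 0: 0x25
word = 0x25 → big-endian bytes:
  [0]=0x25

25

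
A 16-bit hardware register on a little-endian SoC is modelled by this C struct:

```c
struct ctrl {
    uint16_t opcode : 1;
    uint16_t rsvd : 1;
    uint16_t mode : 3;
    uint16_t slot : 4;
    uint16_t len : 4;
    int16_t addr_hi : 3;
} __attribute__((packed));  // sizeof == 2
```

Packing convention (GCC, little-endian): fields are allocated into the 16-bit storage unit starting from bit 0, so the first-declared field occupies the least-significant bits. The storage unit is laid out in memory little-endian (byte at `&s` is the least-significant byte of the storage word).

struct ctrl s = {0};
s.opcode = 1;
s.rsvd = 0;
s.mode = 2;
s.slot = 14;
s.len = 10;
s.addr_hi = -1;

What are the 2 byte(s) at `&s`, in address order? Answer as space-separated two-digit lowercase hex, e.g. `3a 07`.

opcode (1b) val=1 bits=0x1 at bit 0: 0x0001
rsvd (1b) val=0 bits=0x0 at bit 1: 0x0001
mode (3b) val=2 bits=0x2 at bit 2: 0x0009
slot (4b) val=14 bits=0xe at bit 5: 0x01c9
len (4b) val=10 bits=0xa at bit 9: 0x15c9
addr_hi (3b) val=-1 bits=0x7 at bit 13: 0xf5c9
word = 0xf5c9 → little-endian bytes:
  [0]=0xc9  [1]=0xf5

c9 f5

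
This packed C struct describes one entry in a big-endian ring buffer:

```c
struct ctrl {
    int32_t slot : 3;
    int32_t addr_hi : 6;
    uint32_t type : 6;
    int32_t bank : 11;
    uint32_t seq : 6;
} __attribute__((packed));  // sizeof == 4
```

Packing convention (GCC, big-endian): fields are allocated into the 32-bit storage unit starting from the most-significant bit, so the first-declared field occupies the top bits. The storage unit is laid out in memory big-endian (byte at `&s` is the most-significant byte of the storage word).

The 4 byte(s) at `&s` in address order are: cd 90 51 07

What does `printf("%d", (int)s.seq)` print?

[0]=0xcd [1]=0x90 [2]=0x51 [3]=0x07 (big-endian) → word 0xcd905107
slot:3 @ bit 29 → (0xcd905107>>29)&0x7 = 0x6
addr_hi:6 @ bit 23 → (0xcd905107>>23)&0x3f = 0x1b
type:6 @ bit 17 → (0xcd905107>>17)&0x3f = 0x8
bank:11 @ bit 6 → (0xcd905107>>6)&0x7ff = 0x144
seq:6 @ bit 0 → (0xcd905107>>0)&0x3f = 0x7  ←

7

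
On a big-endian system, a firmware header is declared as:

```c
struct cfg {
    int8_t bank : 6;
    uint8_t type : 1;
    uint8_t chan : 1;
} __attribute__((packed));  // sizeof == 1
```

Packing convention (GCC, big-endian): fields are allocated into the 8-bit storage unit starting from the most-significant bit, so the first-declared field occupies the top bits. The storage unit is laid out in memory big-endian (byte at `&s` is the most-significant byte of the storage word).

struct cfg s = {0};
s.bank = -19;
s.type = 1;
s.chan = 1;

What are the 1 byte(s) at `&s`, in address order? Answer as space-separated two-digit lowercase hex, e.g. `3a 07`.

b7

bank:6 = -19 → 0x2d << 2 → word 0xb4
type:1 = 1 → 0x1 << 1 → word 0xb6
chan:1 = 1 → 0x1 << 0 → word 0xb7
word = 0xb7 → big-endian bytes:
  [0]=0xb7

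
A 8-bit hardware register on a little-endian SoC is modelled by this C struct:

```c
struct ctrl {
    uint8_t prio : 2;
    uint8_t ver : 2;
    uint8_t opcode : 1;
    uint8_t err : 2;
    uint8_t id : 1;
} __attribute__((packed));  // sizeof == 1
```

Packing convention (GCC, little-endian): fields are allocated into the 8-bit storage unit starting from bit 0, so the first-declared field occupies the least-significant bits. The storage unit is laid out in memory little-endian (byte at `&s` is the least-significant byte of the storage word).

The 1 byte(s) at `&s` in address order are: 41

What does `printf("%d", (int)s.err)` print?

[0]=0x41 (little-endian) → word 0x41
prio:2 @ bit 0 → (0x41>>0)&0x3 = 0x1
ver:2 @ bit 2 → (0x41>>2)&0x3 = 0x0
opcode:1 @ bit 4 → (0x41>>4)&0x1 = 0x0
err:2 @ bit 5 → (0x41>>5)&0x3 = 0x2  ←
id:1 @ bit 7 → (0x41>>7)&0x1 = 0x0

2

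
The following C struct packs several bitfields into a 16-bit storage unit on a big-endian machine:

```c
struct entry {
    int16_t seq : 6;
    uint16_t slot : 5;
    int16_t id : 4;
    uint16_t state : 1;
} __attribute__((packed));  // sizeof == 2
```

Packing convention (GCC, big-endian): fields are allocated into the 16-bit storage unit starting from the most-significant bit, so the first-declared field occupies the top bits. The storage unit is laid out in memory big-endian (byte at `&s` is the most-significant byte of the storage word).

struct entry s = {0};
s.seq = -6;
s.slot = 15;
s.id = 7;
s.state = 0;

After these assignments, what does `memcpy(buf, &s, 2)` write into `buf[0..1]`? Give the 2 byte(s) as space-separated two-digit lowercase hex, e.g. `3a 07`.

seq:6 = -6 → 0x3a << 10 → word 0xe800
slot:5 = 15 → 0xf << 5 → word 0xe9e0
id:4 = 7 → 0x7 << 1 → word 0xe9ee
state:1 = 0 → 0x0 << 0 → word 0xe9ee
word = 0xe9ee → big-endian bytes:
  [0]=0xe9  [1]=0xee

e9 ee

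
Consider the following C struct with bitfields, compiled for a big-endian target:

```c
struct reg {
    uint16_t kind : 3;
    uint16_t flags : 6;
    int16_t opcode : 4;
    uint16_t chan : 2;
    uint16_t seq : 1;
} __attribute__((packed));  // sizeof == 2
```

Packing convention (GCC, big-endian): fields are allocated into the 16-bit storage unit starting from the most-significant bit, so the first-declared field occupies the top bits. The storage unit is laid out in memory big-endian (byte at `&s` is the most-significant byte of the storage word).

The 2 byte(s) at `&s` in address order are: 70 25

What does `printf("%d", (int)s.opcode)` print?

[0]=0x70 [1]=0x25 (big-endian) → word 0x7025
kind [13+:3] = (word>>13) & 0x7 = 3
flags [7+:6] = (word>>7) & 0x3f = 32
opcode [3+:4] = (word>>3) & 0xf = 4  ←
chan [1+:2] = (word>>1) & 0x3 = 2
seq [0+:1] = (word>>0) & 0x1 = 1
opcode signed 4b, MSB=0: value = 4

4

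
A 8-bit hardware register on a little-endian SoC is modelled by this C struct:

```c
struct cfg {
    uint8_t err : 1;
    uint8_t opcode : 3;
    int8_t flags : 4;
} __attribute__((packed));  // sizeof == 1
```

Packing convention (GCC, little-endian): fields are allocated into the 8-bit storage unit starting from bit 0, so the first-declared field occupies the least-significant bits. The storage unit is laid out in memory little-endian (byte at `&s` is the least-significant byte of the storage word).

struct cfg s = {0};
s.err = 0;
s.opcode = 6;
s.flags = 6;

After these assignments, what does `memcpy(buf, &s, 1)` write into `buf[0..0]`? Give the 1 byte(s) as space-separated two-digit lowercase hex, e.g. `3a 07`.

6c

[0+:1] err=0 & 0x1 = 0x0; word=0x00
[1+:3] opcode=6 & 0x7 = 0x6; word=0x0c
[4+:4] flags=6 & 0xf = 0x6; word=0x6c
word = 0x6c → little-endian bytes:
  [0]=0x6c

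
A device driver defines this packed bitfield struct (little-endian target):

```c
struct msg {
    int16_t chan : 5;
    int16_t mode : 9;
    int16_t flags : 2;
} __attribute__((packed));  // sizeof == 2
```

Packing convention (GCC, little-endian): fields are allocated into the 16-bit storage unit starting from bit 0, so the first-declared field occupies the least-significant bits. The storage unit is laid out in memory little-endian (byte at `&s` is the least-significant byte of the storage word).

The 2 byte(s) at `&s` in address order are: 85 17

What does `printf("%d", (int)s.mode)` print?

188

[0]=0x85 [1]=0x17 (little-endian) → word 0x1785
chan [0+:5] = (word>>0) & 0x1f = 5
mode [5+:9] = (word>>5) & 0x1ff = 188  ←
flags [14+:2] = (word>>14) & 0x3 = 0
mode signed 9b, MSB=0: value = 188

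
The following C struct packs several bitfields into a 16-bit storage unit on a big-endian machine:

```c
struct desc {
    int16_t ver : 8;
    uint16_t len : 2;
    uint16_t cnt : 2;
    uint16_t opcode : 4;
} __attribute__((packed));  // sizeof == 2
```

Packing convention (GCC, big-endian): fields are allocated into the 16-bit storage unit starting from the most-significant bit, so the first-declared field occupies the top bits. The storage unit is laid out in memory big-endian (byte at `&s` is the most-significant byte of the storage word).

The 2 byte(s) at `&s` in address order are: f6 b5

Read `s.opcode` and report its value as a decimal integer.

5

[0]=0xf6 [1]=0xb5 (big-endian) → word 0xf6b5
ver:8 @ bit 8 → (0xf6b5>>8)&0xff = 0xf6
len:2 @ bit 6 → (0xf6b5>>6)&0x3 = 0x2
cnt:2 @ bit 4 → (0xf6b5>>4)&0x3 = 0x3
opcode:4 @ bit 0 → (0xf6b5>>0)&0xf = 0x5  ←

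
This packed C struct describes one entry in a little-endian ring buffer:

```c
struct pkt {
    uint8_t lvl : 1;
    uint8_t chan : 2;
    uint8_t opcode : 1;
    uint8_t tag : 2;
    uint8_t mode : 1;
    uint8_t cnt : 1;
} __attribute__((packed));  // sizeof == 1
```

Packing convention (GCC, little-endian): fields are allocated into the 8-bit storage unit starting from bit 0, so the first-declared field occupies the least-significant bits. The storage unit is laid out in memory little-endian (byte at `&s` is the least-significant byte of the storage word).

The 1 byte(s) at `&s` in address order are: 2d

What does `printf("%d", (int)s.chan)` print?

2

[0]=0x2d (little-endian) → word 0x2d
lvl:1 @ bit 0 → (0x2d>>0)&0x1 = 0x1
chan:2 @ bit 1 → (0x2d>>1)&0x3 = 0x2  ←
opcode:1 @ bit 3 → (0x2d>>3)&0x1 = 0x1
tag:2 @ bit 4 → (0x2d>>4)&0x3 = 0x2
mode:1 @ bit 6 → (0x2d>>6)&0x1 = 0x0
cnt:1 @ bit 7 → (0x2d>>7)&0x1 = 0x0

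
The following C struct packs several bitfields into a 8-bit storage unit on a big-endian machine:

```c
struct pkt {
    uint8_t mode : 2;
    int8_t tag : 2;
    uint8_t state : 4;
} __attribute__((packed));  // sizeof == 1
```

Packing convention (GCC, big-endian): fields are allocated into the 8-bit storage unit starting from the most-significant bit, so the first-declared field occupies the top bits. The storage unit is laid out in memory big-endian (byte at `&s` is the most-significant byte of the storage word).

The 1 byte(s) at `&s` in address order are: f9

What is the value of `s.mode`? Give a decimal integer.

3

[0]=0xf9 (big-endian) → word 0xf9
mode:2 @ bit 6 → (0xf9>>6)&0x3 = 0x3  ←
tag:2 @ bit 4 → (0xf9>>4)&0x3 = 0x3
state:4 @ bit 0 → (0xf9>>0)&0xf = 0x9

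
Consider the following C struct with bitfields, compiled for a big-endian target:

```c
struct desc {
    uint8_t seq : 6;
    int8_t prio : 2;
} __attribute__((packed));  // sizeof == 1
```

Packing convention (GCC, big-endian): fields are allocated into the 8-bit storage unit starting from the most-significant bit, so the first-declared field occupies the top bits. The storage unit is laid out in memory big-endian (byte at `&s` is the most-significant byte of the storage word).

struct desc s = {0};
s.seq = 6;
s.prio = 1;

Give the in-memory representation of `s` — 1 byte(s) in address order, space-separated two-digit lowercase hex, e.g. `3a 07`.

19

[2+:6] seq=6 & 0x3f = 0x6; word=0x18
[0+:2] prio=1 & 0x3 = 0x1; word=0x19
word = 0x19 → big-endian bytes:
  [0]=0x19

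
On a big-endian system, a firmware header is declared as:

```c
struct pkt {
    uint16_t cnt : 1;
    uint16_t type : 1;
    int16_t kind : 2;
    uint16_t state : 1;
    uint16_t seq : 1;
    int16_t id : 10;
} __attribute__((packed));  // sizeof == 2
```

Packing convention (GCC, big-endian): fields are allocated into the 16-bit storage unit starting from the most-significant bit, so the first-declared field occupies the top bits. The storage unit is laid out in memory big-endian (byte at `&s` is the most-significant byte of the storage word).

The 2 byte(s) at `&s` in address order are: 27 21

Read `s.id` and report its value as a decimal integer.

-223

[0]=0x27 [1]=0x21 (big-endian) → word 0x2721
cnt:1 @ bit 15 → (0x2721>>15)&0x1 = 0x0
type:1 @ bit 14 → (0x2721>>14)&0x1 = 0x0
kind:2 @ bit 12 → (0x2721>>12)&0x3 = 0x2
state:1 @ bit 11 → (0x2721>>11)&0x1 = 0x0
seq:1 @ bit 10 → (0x2721>>10)&0x1 = 0x1
id:10 @ bit 0 → (0x2721>>0)&0x3ff = 0x321  ←
id signed 10b, MSB=1: 801 - 1024 = -223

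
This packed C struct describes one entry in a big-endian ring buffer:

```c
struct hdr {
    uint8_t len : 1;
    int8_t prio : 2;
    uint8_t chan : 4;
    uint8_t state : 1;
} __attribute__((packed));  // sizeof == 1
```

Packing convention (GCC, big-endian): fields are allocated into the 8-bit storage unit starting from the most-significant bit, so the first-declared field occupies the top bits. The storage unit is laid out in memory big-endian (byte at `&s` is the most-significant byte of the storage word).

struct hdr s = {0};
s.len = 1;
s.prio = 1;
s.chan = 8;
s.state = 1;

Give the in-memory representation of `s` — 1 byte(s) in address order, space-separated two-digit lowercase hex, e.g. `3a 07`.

[7+:1] len=1 & 0x1 = 0x1; word=0x80
[5+:2] prio=1 & 0x3 = 0x1; word=0xa0
[1+:4] chan=8 & 0xf = 0x8; word=0xb0
[0+:1] state=1 & 0x1 = 0x1; word=0xb1
word = 0xb1 → big-endian bytes:
  [0]=0xb1

b1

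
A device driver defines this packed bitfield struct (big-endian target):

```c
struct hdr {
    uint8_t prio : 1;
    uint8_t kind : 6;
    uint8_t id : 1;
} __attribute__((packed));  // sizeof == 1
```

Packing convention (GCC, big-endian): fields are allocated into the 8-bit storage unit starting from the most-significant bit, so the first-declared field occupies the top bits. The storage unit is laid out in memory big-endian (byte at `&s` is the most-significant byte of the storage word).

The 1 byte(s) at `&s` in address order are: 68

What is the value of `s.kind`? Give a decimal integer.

52

[0]=0x68 (big-endian) → word 0x68
prio:1 @ bit 7 → (0x68>>7)&0x1 = 0x0
kind:6 @ bit 1 → (0x68>>1)&0x3f = 0x34  ←
id:1 @ bit 0 → (0x68>>0)&0x1 = 0x0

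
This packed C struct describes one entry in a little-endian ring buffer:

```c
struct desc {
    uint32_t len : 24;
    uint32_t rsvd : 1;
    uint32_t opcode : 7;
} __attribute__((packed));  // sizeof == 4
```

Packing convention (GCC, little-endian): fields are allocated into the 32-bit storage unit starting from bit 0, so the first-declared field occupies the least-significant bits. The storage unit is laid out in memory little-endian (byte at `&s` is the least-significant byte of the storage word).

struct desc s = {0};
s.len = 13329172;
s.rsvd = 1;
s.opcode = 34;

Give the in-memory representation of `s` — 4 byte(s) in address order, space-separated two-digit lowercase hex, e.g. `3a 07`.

14 63 cb 45

[0+:24] len=13329172 & 0xffffff = 0xcb6314; word=0x00cb6314
[24+:1] rsvd=1 & 0x1 = 0x1; word=0x01cb6314
[25+:7] opcode=34 & 0x7f = 0x22; word=0x45cb6314
word = 0x45cb6314 → little-endian bytes:
  [0]=0x14  [1]=0x63  [2]=0xcb  [3]=0x45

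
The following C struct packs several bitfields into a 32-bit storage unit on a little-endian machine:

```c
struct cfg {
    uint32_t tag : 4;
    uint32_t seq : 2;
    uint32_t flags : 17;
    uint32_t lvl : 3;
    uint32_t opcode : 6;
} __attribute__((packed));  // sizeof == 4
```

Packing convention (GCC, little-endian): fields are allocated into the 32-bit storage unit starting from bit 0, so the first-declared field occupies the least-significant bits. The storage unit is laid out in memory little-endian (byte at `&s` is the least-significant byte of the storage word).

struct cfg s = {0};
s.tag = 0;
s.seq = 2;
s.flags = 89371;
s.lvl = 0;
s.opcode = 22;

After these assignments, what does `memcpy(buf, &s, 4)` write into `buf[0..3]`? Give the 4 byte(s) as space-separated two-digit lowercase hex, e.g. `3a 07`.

e0 46 57 58

tag (4b) val=0 bits=0x0 at bit 0: 0x00000000
seq (2b) val=2 bits=0x2 at bit 4: 0x00000020
flags (17b) val=89371 bits=0x15d1b at bit 6: 0x005746e0
lvl (3b) val=0 bits=0x0 at bit 23: 0x005746e0
opcode (6b) val=22 bits=0x16 at bit 26: 0x585746e0
word = 0x585746e0 → little-endian bytes:
  [0]=0xe0  [1]=0x46  [2]=0x57  [3]=0x58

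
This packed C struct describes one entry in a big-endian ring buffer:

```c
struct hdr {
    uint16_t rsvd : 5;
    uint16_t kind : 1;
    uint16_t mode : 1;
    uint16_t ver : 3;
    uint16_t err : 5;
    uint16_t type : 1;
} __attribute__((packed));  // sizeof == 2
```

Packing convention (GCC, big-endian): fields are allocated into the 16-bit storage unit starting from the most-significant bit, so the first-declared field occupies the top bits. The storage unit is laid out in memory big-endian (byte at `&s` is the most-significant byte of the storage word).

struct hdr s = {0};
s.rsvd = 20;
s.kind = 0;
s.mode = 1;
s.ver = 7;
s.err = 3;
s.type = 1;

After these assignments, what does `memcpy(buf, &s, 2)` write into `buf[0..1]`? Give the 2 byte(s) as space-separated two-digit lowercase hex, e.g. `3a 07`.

a3 c7

rsvd:5 = 20 → 0x14 << 11 → word 0xa000
kind:1 = 0 → 0x0 << 10 → word 0xa000
mode:1 = 1 → 0x1 << 9 → word 0xa200
ver:3 = 7 → 0x7 << 6 → word 0xa3c0
err:5 = 3 → 0x3 << 1 → word 0xa3c6
type:1 = 1 → 0x1 << 0 → word 0xa3c7
word = 0xa3c7 → big-endian bytes:
  [0]=0xa3  [1]=0xc7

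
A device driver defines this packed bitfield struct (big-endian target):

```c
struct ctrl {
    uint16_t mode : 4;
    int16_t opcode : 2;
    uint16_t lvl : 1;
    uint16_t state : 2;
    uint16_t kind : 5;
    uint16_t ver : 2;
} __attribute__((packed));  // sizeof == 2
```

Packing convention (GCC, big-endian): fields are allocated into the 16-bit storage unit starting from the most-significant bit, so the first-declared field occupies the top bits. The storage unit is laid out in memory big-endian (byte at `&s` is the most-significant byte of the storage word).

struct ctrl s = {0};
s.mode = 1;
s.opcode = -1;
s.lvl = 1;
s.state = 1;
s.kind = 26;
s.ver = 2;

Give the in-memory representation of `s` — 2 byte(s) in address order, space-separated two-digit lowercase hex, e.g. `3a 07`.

1e ea

[12+:4] mode=1 & 0xf = 0x1; word=0x1000
[10+:2] opcode=-1 & 0x3 = 0x3; word=0x1c00
[9+:1] lvl=1 & 0x1 = 0x1; word=0x1e00
[7+:2] state=1 & 0x3 = 0x1; word=0x1e80
[2+:5] kind=26 & 0x1f = 0x1a; word=0x1ee8
[0+:2] ver=2 & 0x3 = 0x2; word=0x1eea
word = 0x1eea → big-endian bytes:
  [0]=0x1e  [1]=0xea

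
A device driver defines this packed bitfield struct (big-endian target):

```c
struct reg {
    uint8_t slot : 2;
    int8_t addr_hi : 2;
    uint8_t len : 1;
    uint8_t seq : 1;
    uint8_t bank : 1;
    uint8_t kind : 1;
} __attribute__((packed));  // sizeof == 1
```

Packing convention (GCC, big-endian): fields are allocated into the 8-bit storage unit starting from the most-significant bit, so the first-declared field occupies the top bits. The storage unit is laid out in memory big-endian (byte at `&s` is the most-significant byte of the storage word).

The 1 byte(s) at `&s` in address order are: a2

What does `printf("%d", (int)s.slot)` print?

[0]=0xa2 (big-endian) → word 0xa2
slot:2 @ bit 6 → (0xa2>>6)&0x3 = 0x2  ←
addr_hi:2 @ bit 4 → (0xa2>>4)&0x3 = 0x2
len:1 @ bit 3 → (0xa2>>3)&0x1 = 0x0
seq:1 @ bit 2 → (0xa2>>2)&0x1 = 0x0
bank:1 @ bit 1 → (0xa2>>1)&0x1 = 0x1
kind:1 @ bit 0 → (0xa2>>0)&0x1 = 0x0

2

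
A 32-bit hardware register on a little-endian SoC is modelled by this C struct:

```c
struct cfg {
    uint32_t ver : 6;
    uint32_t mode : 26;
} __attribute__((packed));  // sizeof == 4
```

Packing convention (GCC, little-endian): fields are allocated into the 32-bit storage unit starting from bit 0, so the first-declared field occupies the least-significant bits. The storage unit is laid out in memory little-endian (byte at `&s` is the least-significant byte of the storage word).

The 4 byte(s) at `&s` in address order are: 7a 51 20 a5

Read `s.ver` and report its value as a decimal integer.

[0]=0x7a [1]=0x51 [2]=0x20 [3]=0xa5 (little-endian) → word 0xa520517a
ver [0+:6] = (word>>0) & 0x3f = 58  ←
mode [6+:26] = (word>>6) & 0x3ffffff = 43286853

58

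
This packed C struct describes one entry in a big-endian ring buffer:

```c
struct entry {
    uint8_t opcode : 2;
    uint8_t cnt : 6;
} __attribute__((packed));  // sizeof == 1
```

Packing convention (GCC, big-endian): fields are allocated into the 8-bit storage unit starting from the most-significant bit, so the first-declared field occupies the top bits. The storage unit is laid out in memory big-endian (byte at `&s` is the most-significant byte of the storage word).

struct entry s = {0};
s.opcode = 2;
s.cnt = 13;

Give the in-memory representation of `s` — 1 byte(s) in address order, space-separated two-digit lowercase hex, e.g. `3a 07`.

8d

opcode:2 = 2 → 0x2 << 6 → word 0x80
cnt:6 = 13 → 0xd << 0 → word 0x8d
word = 0x8d → big-endian bytes:
  [0]=0x8d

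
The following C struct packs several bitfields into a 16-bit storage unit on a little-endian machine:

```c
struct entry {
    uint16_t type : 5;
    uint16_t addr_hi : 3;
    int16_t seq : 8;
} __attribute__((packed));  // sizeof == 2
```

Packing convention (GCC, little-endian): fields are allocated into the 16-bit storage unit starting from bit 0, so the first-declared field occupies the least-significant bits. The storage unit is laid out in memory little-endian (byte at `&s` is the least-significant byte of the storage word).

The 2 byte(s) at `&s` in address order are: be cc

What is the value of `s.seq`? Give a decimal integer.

[0]=0xbe [1]=0xcc (little-endian) → word 0xccbe
type [0+:5] = (word>>0) & 0x1f = 30
addr_hi [5+:3] = (word>>5) & 0x7 = 5
seq [8+:8] = (word>>8) & 0xff = 204  ←
seq signed 8b, MSB=1: 204 - 256 = -52

-52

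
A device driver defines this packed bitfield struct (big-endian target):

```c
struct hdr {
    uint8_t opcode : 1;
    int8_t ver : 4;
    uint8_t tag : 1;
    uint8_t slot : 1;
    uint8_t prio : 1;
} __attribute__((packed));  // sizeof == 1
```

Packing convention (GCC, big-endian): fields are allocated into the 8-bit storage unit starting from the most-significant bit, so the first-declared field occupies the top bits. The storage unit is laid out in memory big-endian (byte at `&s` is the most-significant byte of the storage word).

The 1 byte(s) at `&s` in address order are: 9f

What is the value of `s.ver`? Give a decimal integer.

3

[0]=0x9f (big-endian) → word 0x9f
opcode [7+:1] = (word>>7) & 0x1 = 1
ver [3+:4] = (word>>3) & 0xf = 3  ←
tag [2+:1] = (word>>2) & 0x1 = 1
slot [1+:1] = (word>>1) & 0x1 = 1
prio [0+:1] = (word>>0) & 0x1 = 1
ver signed 4b, MSB=0: value = 3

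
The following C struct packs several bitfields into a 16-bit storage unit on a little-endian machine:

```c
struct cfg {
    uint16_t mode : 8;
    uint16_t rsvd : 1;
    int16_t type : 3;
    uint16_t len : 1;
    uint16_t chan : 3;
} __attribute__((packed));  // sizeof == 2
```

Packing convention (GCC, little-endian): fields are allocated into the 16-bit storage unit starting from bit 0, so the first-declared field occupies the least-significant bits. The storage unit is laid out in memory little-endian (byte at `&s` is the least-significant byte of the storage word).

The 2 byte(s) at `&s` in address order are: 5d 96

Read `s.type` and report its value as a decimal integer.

[0]=0x5d [1]=0x96 (little-endian) → word 0x965d
mode [0+:8] = (word>>0) & 0xff = 93
rsvd [8+:1] = (word>>8) & 0x1 = 0
type [9+:3] = (word>>9) & 0x7 = 3  ←
len [12+:1] = (word>>12) & 0x1 = 1
chan [13+:3] = (word>>13) & 0x7 = 4
type signed 3b, MSB=0: value = 3

3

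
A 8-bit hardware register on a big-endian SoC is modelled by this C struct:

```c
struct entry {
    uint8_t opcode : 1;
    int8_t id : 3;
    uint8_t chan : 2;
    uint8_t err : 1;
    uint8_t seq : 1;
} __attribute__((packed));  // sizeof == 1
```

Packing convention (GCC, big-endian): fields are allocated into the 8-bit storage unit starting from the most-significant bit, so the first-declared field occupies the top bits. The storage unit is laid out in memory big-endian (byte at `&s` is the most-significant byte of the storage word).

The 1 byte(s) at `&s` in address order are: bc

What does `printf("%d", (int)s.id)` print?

3

[0]=0xbc (big-endian) → word 0xbc
opcode [7+:1] = (word>>7) & 0x1 = 1
id [4+:3] = (word>>4) & 0x7 = 3  ←
chan [2+:2] = (word>>2) & 0x3 = 3
err [1+:1] = (word>>1) & 0x1 = 0
seq [0+:1] = (word>>0) & 0x1 = 0
id signed 3b, MSB=0: value = 3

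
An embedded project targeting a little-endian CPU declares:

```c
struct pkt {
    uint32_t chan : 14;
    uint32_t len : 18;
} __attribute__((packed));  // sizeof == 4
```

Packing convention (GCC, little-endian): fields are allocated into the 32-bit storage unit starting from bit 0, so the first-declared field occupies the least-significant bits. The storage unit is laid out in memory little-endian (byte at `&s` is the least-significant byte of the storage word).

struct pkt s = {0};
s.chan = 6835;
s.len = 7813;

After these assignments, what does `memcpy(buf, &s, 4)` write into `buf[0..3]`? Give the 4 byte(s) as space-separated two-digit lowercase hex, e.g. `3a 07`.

b3 5a a1 07

chan (14b) val=6835 bits=0x1ab3 at bit 0: 0x00001ab3
len (18b) val=7813 bits=0x1e85 at bit 14: 0x07a15ab3
word = 0x07a15ab3 → little-endian bytes:
  [0]=0xb3  [1]=0x5a  [2]=0xa1  [3]=0x07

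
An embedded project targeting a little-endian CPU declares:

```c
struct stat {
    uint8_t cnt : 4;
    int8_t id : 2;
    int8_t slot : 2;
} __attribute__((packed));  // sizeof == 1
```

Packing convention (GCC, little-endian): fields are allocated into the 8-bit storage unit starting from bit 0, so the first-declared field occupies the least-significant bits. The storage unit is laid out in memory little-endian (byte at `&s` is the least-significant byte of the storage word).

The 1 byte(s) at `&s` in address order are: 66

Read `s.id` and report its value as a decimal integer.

[0]=0x66 (little-endian) → word 0x66
cnt:4 @ bit 0 → (0x66>>0)&0xf = 0x6
id:2 @ bit 4 → (0x66>>4)&0x3 = 0x2  ←
slot:2 @ bit 6 → (0x66>>6)&0x3 = 0x1
id signed 2b, MSB=1: 2 - 4 = -2

-2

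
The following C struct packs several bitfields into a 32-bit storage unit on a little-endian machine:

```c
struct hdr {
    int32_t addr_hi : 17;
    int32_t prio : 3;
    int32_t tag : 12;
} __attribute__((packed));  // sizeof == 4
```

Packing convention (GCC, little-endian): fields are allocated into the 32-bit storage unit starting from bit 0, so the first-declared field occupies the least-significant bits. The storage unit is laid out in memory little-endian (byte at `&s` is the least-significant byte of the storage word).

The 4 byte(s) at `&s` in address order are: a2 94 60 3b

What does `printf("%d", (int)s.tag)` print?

[0]=0xa2 [1]=0x94 [2]=0x60 [3]=0x3b (little-endian) → word 0x3b6094a2
addr_hi [0+:17] = (word>>0) & 0x1ffff = 38050
prio [17+:3] = (word>>17) & 0x7 = 0
tag [20+:12] = (word>>20) & 0xfff = 950  ←
tag signed 12b, MSB=0: value = 950

950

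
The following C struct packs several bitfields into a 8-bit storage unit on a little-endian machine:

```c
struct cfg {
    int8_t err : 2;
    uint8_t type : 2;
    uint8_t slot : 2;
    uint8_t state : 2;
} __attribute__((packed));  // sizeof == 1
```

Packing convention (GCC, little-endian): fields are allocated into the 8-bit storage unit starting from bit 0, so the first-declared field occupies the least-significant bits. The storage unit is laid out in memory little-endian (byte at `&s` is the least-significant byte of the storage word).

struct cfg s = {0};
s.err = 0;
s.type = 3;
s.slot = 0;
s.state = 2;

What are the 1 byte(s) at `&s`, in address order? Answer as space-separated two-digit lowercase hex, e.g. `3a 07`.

err:2 = 0 → 0x0 << 0 → word 0x00
type:2 = 3 → 0x3 << 2 → word 0x0c
slot:2 = 0 → 0x0 << 4 → word 0x0c
state:2 = 2 → 0x2 << 6 → word 0x8c
word = 0x8c → little-endian bytes:
  [0]=0x8c

8c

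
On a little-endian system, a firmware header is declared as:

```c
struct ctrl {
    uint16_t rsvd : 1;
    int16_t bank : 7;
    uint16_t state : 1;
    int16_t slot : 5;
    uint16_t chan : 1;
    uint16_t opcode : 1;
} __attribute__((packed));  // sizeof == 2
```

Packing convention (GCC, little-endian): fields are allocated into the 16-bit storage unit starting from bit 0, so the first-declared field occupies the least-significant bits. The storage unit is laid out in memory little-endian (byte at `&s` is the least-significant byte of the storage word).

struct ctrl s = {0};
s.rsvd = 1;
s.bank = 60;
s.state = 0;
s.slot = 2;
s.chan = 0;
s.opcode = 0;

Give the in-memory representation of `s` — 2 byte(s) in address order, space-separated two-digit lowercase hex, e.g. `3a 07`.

rsvd (1b) val=1 bits=0x1 at bit 0: 0x0001
bank (7b) val=60 bits=0x3c at bit 1: 0x0079
state (1b) val=0 bits=0x0 at bit 8: 0x0079
slot (5b) val=2 bits=0x2 at bit 9: 0x0479
chan (1b) val=0 bits=0x0 at bit 14: 0x0479
opcode (1b) val=0 bits=0x0 at bit 15: 0x0479
word = 0x0479 → little-endian bytes:
  [0]=0x79  [1]=0x04

79 04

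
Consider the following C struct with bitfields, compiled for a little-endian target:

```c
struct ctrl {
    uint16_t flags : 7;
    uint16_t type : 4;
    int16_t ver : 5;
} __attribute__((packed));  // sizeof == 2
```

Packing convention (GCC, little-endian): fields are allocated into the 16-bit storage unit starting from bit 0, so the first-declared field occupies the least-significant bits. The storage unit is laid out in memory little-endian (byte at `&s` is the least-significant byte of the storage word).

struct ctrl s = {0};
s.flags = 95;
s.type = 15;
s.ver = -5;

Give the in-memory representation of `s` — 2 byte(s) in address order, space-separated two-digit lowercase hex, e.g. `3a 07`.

df df

[0+:7] flags=95 & 0x7f = 0x5f; word=0x005f
[7+:4] type=15 & 0xf = 0xf; word=0x07df
[11+:5] ver=-5 & 0x1f = 0x1b; word=0xdfdf
word = 0xdfdf → little-endian bytes:
  [0]=0xdf  [1]=0xdf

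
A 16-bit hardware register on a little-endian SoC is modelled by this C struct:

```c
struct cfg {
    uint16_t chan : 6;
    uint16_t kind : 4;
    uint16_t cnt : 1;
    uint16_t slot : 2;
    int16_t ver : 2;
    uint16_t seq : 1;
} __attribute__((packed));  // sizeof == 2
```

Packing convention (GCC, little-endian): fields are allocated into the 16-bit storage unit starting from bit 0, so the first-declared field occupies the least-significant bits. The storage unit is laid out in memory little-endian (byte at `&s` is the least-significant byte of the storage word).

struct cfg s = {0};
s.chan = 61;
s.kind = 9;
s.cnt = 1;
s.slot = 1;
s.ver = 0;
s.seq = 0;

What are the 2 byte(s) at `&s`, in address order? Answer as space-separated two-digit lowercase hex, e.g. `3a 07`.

chan (6b) val=61 bits=0x3d at bit 0: 0x003d
kind (4b) val=9 bits=0x9 at bit 6: 0x027d
cnt (1b) val=1 bits=0x1 at bit 10: 0x067d
slot (2b) val=1 bits=0x1 at bit 11: 0x0e7d
ver (2b) val=0 bits=0x0 at bit 13: 0x0e7d
seq (1b) val=0 bits=0x0 at bit 15: 0x0e7d
word = 0x0e7d → little-endian bytes:
  [0]=0x7d  [1]=0x0e

7d 0e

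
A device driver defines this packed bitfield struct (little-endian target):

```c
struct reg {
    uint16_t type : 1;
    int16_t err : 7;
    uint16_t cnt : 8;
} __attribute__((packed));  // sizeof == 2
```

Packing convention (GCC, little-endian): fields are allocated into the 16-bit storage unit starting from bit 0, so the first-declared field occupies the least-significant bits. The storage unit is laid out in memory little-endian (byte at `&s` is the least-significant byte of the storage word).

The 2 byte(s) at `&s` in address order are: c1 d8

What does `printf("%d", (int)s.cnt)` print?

[0]=0xc1 [1]=0xd8 (little-endian) → word 0xd8c1
type:1 @ bit 0 → (0xd8c1>>0)&0x1 = 0x1
err:7 @ bit 1 → (0xd8c1>>1)&0x7f = 0x60
cnt:8 @ bit 8 → (0xd8c1>>8)&0xff = 0xd8  ←

216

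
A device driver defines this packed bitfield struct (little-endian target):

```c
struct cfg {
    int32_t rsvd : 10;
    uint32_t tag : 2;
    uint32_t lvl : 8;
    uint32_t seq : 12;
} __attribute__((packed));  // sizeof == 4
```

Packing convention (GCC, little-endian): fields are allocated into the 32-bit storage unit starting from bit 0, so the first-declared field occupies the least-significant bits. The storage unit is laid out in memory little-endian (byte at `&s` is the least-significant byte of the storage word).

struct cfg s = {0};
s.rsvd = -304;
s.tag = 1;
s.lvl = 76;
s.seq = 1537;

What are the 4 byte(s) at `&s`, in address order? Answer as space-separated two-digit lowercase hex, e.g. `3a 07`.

d0 c6 14 60

rsvd:10 = -304 → 0x2d0 << 0 → word 0x000002d0
tag:2 = 1 → 0x1 << 10 → word 0x000006d0
lvl:8 = 76 → 0x4c << 12 → word 0x0004c6d0
seq:12 = 1537 → 0x601 << 20 → word 0x6014c6d0
word = 0x6014c6d0 → little-endian bytes:
  [0]=0xd0  [1]=0xc6  [2]=0x14  [3]=0x60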